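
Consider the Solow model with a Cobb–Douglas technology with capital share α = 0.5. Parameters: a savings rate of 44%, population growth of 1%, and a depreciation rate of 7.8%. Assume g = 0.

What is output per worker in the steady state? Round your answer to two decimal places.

y* ≈ 5.00

Steady state requires s·f(k) = (n + δ)·k, i.e. s·k^α = (n + δ)·k.
Dividing both sides by k: k^(1−α) = s / (n + δ).
k^0.5 = 0.44 / (0.010 + 0.078) = 0.44 / 0.088 = 5.0000
k* = 5.0000^(1/0.5) ≈ 25.0000
y* = (k*)^α = 25.0000^0.5 ≈ 5.0000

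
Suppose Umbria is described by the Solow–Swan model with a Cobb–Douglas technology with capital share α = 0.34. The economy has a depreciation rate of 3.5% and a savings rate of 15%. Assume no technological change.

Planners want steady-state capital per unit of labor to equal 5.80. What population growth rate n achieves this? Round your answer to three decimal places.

At the steady state, Δk = 0, so s·k^α = (n + δ)·k.
So s / (n + δ) = (k*)^(1−α) = 5.80^0.66 = 3.1905.
Therefore n + δ = s / 3.1905 = 0.15 / 3.1905 = 0.0470, so n = 0.0470 − 0.035 = 0.0120.

n ≈ 0.012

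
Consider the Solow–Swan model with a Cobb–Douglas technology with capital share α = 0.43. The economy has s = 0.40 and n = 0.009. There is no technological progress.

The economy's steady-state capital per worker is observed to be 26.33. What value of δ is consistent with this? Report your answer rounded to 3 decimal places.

δ ≈ 0.053

At the steady state, Δk = 0, so s·k^α = (n + δ)·k.
So s / (n + δ) = (k*)^(1−α) = 26.33^0.57 = 6.4514.
Therefore n + δ = s / 6.4514 = 0.40 / 6.4514 = 0.0620, so δ = 0.0620 − 0.009 = 0.0530.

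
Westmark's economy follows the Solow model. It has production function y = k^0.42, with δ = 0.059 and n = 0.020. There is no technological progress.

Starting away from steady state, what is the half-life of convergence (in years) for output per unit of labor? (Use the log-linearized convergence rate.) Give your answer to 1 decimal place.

t_½ ≈ 15.1 years

Near the steady state the convergence rate is λ = (1 − α)(n + δ).
λ = (1 − 0.42) × 0.079 = 0.58 × 0.079 = 0.04582
Half-life = ln 2 / λ = 0.6931 / 0.04582 ≈ 15.13 years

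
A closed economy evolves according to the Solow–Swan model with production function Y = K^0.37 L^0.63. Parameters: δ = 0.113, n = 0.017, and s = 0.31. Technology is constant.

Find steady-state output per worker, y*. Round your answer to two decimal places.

y* = 1.67

In steady state, investment equals break-even investment: s·k^α = (n + δ)·k.
Dividing both sides by k: k^(1−α) = s / (n + δ).
k^0.63 = 0.31 / (0.017 + 0.113) = 0.31 / 0.130 = 2.3846
k* = 2.3846^(1/0.63) ≈ 3.9726
y* = (k*)^α = 3.9726^0.37 ≈ 1.6659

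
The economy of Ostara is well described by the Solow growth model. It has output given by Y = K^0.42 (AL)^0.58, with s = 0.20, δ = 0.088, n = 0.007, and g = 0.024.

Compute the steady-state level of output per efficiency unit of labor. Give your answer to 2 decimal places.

In steady state, investment equals break-even investment: s·k^α = (n + g + δ)·k.
Dividing both sides by k: k^(1−α) = s / (n + g + δ).
k^0.58 = 0.20 / (0.007 + 0.024 + 0.088) = 0.20 / 0.119 = 1.6807
k* = 1.6807^(1/0.58) ≈ 2.4478
y* = (k*)^α = 2.4478^0.42 ≈ 1.4564

y* = 1.46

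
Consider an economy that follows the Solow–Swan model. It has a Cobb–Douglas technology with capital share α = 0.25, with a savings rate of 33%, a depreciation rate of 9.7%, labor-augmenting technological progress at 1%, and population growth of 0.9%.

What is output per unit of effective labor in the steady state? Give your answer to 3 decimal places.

y* = 1.417

At the steady state, Δk = 0, so s·k^α = (n + g + δ)·k.
Dividing both sides by k: k^(1−α) = s / (n + g + δ).
k^0.75 = 0.33 / (0.009 + 0.010 + 0.097) = 0.33 / 0.116 = 2.8448
k* = 2.8448^(1/0.75) ≈ 4.0309
y* = (k*)^α = 4.0309^0.25 ≈ 1.4169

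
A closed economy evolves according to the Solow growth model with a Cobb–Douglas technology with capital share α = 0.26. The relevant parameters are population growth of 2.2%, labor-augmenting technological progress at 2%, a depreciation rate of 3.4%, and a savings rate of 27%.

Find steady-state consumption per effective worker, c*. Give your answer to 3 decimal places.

In steady state, investment equals break-even investment: s·k^α = (n + g + δ)·k.
Dividing both sides by k: k^(1−α) = s / (n + g + δ).
k^0.74 = 0.27 / (0.022 + 0.020 + 0.034) = 0.27 / 0.076 = 3.5526
k* = 3.5526^(1/0.74) ≈ 5.5460
y* = (k*)^α = 5.5460^0.26 ≈ 1.5611
c* = (1 − s)·y* = (1 − 0.27) × 1.5611 ≈ 1.1396

c* ≈ 1.140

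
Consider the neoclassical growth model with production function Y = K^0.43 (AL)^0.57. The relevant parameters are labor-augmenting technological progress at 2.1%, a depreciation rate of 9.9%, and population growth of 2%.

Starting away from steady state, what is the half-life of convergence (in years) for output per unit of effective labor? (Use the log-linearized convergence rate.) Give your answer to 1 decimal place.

Near the steady state the convergence rate is λ = (1 − α)(n + g + δ).
λ = (1 − 0.43) × 0.140 = 0.57 × 0.140 = 0.0798
Half-life = ln 2 / λ = 0.6931 / 0.0798 ≈ 8.69 years

t_½ ≈ 8.7 years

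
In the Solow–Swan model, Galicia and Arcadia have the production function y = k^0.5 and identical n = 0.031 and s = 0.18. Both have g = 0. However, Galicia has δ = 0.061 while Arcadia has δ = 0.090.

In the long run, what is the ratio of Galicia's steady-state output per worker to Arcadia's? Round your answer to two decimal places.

Steady-state y* = [s/(n + δ)]^(α/(1−α)), so the ratio is [ (s_G/(n + δ)_G) / (s_A/(n + δ)_A) ]^1.
s_G/(n + δ)_G = 0.18/0.092 = 1.9565; s_A/(n + δ)_A = 0.18/0.121 = 1.4876.
Ratio = (1.9565/1.4876)^1 = 1.3152^1 ≈ 1.3152

ratio ≈ 1.32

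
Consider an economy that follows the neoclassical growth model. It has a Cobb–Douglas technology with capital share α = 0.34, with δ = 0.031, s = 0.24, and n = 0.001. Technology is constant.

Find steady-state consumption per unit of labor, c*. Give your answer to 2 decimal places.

c* ≈ 2.15

In steady state, investment equals break-even investment: s·k^α = (n + δ)·k.
Rearranging, k^(1−α) = s / (n + δ).
k^0.66 = 0.24 / (0.001 + 0.031) = 0.24 / 0.032 = 7.5000
k* = 7.5000^(1/0.66) ≈ 21.1763
y* = (k*)^α = 21.1763^0.34 ≈ 2.8235
c* = (1 − s)·y* = (1 − 0.24) × 2.8235 ≈ 2.1459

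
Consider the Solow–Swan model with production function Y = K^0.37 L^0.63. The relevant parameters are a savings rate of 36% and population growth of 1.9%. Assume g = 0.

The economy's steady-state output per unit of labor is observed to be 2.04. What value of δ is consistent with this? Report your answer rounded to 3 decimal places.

In steady state, investment equals break-even investment: s·k^α = (n + δ)·k.
Since y* = [s/(n + δ)]^(α/(1−α)), we have s/(n + δ) = (y*)^((1−α)/α) = 2.04^1.7027 = 3.3667.
Therefore n + δ = s / 3.3667 = 0.36 / 3.3667 = 0.1069, so δ = 0.1069 − 0.019 = 0.0879.

δ ≈ 0.088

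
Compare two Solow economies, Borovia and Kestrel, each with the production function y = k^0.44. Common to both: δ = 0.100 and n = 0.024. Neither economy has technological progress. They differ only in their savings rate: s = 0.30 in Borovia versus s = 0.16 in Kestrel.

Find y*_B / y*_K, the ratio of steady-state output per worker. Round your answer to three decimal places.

ratio ≈ 1.639

Steady-state y* = [s/(n + δ)]^(α/(1−α)), so the ratio is [ (s_B/(n + δ)_B) / (s_K/(n + δ)_K) ]^0.7857.
s_B/(n + δ)_B = 0.30/0.124 = 2.4194; s_K/(n + δ)_K = 0.16/0.124 = 1.2903.
Ratio = (2.4194/1.2903)^0.7857 = 1.8751^0.7857 ≈ 1.6388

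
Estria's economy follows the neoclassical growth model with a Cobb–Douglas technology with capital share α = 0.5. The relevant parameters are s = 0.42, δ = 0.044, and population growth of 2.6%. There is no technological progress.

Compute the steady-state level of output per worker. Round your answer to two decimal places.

In steady state, investment equals break-even investment: s·k^α = (n + δ)·k.
Rearranging, k^(1−α) = s / (n + δ).
k^0.5 = 0.42 / (0.026 + 0.044) = 0.42 / 0.070 = 6.0000
k* = 6.0000^(1/0.5) ≈ 36.0000
y* = (k*)^α = 36.0000^0.5 ≈ 6.0000

y* = 6.00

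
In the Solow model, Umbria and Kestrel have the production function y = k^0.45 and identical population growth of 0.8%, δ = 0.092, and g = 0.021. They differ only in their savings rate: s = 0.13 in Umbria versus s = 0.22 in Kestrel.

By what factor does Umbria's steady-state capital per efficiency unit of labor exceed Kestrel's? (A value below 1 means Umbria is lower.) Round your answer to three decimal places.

k*_U / k*_K ≈ 0.384

Steady-state k* = [s/(n + g + δ)]^(1/(1−α)), so the ratio is [ (s_U/(n + g + δ)_U) / (s_K/(n + g + δ)_K) ]^1.8182.
s_U/(n + g + δ)_U = 0.13/0.121 = 1.0744; s_K/(n + g + δ)_K = 0.22/0.121 = 1.8182.
Ratio = (1.0744/1.8182)^1.8182 = 0.5909^1.8182 ≈ 0.3842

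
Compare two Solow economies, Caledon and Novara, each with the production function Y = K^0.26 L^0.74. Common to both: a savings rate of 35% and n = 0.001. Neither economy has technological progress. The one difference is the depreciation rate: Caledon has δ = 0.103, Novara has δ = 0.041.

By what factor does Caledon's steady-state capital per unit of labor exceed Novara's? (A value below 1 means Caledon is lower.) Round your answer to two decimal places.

Steady-state k* = [s/(n + δ)]^(1/(1−α)), so the ratio is [ (s_C/(n + δ)_C) / (s_N/(n + δ)_N) ]^1.3514.
s_C/(n + δ)_C = 0.35/0.104 = 3.3654; s_N/(n + δ)_N = 0.35/0.042 = 8.3333.
Ratio = (3.3654/8.3333)^1.3514 = 0.4038^1.3514 ≈ 0.2936

k*_C / k*_N ≈ 0.29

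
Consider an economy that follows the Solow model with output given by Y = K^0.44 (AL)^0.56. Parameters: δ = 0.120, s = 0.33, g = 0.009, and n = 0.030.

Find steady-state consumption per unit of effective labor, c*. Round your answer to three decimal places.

c* = 1.189

Steady state requires s·f(k) = (n + g + δ)·k, i.e. s·k^α = (n + g + δ)·k.
Dividing both sides by k: k^(1−α) = s / (n + g + δ).
k^0.56 = 0.33 / (0.030 + 0.009 + 0.120) = 0.33 / 0.159 = 2.0755
k* = 2.0755^(1/0.56) ≈ 3.6838
y* = (k*)^α = 3.6838^0.44 ≈ 1.7749
c* = (1 − s)·y* = (1 − 0.33) × 1.7749 ≈ 1.1892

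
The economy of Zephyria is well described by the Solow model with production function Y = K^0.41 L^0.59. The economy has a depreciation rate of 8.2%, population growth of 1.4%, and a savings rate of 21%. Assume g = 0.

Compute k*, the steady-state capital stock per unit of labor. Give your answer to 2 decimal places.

k* ≈ 3.77

In steady state, investment equals break-even investment: s·k^α = (n + δ)·k.
Dividing both sides by k: k^(1−α) = s / (n + δ).
k^0.59 = 0.21 / (0.014 + 0.082) = 0.21 / 0.096 = 2.1875
k* = 2.1875^(1/0.59) ≈ 3.7686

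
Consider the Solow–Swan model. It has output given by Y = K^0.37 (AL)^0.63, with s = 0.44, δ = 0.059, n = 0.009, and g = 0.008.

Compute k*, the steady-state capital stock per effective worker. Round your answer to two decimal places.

k* ≈ 16.24

In steady state, investment equals break-even investment: s·k^α = (n + g + δ)·k.
Dividing both sides by k: k^(1−α) = s / (n + g + δ).
k^0.63 = 0.44 / (0.009 + 0.008 + 0.059) = 0.44 / 0.076 = 5.7895
k* = 5.7895^(1/0.63) ≈ 16.2383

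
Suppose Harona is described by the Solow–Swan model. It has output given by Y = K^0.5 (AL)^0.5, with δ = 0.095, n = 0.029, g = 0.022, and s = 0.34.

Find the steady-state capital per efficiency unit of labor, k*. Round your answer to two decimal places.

k* = 5.42

In steady state, investment equals break-even investment: s·k^α = (n + g + δ)·k.
Rearranging, k^(1−α) = s / (n + g + δ).
k^0.5 = 0.34 / (0.029 + 0.022 + 0.095) = 0.34 / 0.146 = 2.3288
k* = 2.3288^(1/0.5) ≈ 5.4233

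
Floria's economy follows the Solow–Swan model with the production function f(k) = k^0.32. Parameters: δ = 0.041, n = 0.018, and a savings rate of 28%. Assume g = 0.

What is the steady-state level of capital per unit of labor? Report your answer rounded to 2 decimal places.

At the steady state, Δk = 0, so s·k^α = (n + δ)·k.
Rearranging, k^(1−α) = s / (n + δ).
k^0.68 = 0.28 / (0.018 + 0.041) = 0.28 / 0.059 = 4.7458
k* = 4.7458^(1/0.68) ≈ 9.8758

k* ≈ 9.88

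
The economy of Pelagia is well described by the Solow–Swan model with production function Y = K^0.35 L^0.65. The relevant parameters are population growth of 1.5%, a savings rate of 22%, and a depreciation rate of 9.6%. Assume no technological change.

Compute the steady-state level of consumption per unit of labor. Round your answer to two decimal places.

c* = 1.13

In steady state, investment equals break-even investment: s·k^α = (n + δ)·k.
Dividing both sides by k: k^(1−α) = s / (n + δ).
k^0.65 = 0.22 / (0.015 + 0.096) = 0.22 / 0.111 = 1.9820
k* = 1.9820^(1/0.65) ≈ 2.8647
y* = (k*)^α = 2.8647^0.35 ≈ 1.4454
c* = (1 − s)·y* = (1 − 0.22) × 1.4454 ≈ 1.1274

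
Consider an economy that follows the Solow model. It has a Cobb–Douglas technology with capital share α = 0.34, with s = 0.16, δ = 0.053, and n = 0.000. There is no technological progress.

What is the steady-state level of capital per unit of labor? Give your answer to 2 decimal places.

k* ≈ 5.33

At the steady state, Δk = 0, so s·k^α = (n + δ)·k.
Rearranging, k^(1−α) = s / (n + δ).
k^0.66 = 0.16 / (0.000 + 0.053) = 0.16 / 0.053 = 3.0189
k* = 3.0189^(1/0.66) ≈ 5.3339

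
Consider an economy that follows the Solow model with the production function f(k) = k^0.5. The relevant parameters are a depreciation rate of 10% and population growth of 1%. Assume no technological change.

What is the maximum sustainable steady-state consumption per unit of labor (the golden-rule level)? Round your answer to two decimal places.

c_gold ≈ 2.27

At the golden rule, f'(k) = n + δ, so α·k^(α−1) = n + δ and k_gold = (α/(n + δ))^(1/(1−α)).
k_gold = (0.5/0.110)^(1/0.5) = 4.5455^2 ≈ 20.6616
c_gold = f(k_gold) − (n + δ)·k_gold = 4.5455 − 0.110×20.6616 ≈ 2.2727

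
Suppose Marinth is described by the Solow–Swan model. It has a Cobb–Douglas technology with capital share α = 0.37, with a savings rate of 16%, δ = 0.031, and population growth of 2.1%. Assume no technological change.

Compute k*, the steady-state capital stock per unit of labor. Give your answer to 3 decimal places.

k* ≈ 5.954

In steady state, investment equals break-even investment: s·k^α = (n + δ)·k.
Rearranging, k^(1−α) = s / (n + δ).
k^0.63 = 0.16 / (0.021 + 0.031) = 0.16 / 0.052 = 3.0769
k* = 3.0769^(1/0.63) ≈ 5.9536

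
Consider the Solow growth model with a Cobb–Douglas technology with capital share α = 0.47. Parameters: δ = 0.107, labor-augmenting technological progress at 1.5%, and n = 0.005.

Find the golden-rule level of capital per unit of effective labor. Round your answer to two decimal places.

k_gold ≈ 11.81

The golden rule sets f'(k) = n + g + δ, i.e. α·k^(α−1) = n + g + δ.
So k^(1−α) = α / (n + g + δ) = 0.47 / 0.127 = 3.7008.
k_gold = 3.7008^(1/0.53) ≈ 11.8102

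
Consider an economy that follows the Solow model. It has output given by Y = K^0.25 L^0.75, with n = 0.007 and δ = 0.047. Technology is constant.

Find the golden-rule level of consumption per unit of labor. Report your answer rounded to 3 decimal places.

At the golden rule, f'(k) = n + δ, so α·k^(α−1) = n + δ and k_gold = (α/(n + δ))^(1/(1−α)).
k_gold = (0.25/0.054)^(1/0.75) = 4.6296^1.3333 ≈ 7.7156
c_gold = f(k_gold) − (n + δ)·k_gold = 1.6666 − 0.054×7.7156 ≈ 1.2500

c_gold ≈ 1.250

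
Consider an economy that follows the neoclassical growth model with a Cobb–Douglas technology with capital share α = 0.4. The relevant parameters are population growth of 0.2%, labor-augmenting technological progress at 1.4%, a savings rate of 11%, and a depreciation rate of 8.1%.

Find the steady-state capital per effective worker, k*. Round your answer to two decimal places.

k* ≈ 1.23

In steady state, investment equals break-even investment: s·k^α = (n + g + δ)·k.
Rearranging, k^(1−α) = s / (n + g + δ).
k^0.6 = 0.11 / (0.002 + 0.014 + 0.081) = 0.11 / 0.097 = 1.1340
k* = 1.1340^(1/0.6) ≈ 1.2332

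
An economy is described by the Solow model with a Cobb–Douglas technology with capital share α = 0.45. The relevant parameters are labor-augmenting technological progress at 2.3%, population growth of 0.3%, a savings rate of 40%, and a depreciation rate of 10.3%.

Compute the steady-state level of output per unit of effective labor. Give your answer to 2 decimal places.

In steady state, investment equals break-even investment: s·k^α = (n + g + δ)·k.
Dividing both sides by k: k^(1−α) = s / (n + g + δ).
k^0.55 = 0.40 / (0.003 + 0.023 + 0.103) = 0.40 / 0.129 = 3.1008
k* = 3.1008^(1/0.55) ≈ 7.8269
y* = (k*)^α = 7.8269^0.45 ≈ 2.5242

y* ≈ 2.52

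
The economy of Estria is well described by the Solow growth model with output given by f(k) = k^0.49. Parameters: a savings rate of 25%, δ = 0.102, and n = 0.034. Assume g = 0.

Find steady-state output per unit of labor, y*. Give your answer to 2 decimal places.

In steady state, investment equals break-even investment: s·k^α = (n + δ)·k.
Dividing both sides by k: k^(1−α) = s / (n + δ).
k^0.51 = 0.25 / (0.034 + 0.102) = 0.25 / 0.136 = 1.8382
k* = 1.8382^(1/0.51) ≈ 3.2993
y* = (k*)^α = 3.2993^0.49 ≈ 1.7948

y* ≈ 1.79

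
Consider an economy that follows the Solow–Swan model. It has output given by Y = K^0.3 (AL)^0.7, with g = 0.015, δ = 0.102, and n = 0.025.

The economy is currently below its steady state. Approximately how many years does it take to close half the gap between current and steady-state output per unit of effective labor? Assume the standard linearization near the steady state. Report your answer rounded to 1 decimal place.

Near the steady state the convergence rate is λ = (1 − α)(n + g + δ).
λ = (1 − 0.3) × 0.142 = 0.7 × 0.142 = 0.0994
Half-life = ln 2 / λ = 0.6931 / 0.0994 ≈ 6.97 years

half-life ≈ 7.0 years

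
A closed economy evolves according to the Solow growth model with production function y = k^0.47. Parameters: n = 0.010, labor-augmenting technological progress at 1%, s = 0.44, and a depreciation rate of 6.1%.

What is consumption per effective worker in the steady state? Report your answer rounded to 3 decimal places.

c* ≈ 2.512

Steady state requires s·f(k) = (n + g + δ)·k, i.e. s·k^α = (n + g + δ)·k.
Rearranging, k^(1−α) = s / (n + g + δ).
k^0.53 = 0.44 / (0.010 + 0.010 + 0.061) = 0.44 / 0.081 = 5.4321
k* = 5.4321^(1/0.53) ≈ 24.3630
y* = (k*)^α = 24.3630^0.47 ≈ 4.4850
c* = (1 − s)·y* = (1 − 0.44) × 4.4850 ≈ 2.5116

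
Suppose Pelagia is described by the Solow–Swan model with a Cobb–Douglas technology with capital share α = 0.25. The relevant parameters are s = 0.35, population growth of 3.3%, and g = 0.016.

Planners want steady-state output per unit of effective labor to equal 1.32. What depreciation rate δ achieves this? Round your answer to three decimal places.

In steady state, investment equals break-even investment: s·k^α = (n + g + δ)·k.
Since y* = [s/(n + g + δ)]^(α/(1−α)), we have s/(n + g + δ) = (y*)^((1−α)/α) = 1.32^3 = 2.3000.
Therefore n + g + δ = s / 2.3000 = 0.35 / 2.3000 = 0.1522, so δ = 0.1522 − 0.049 = 0.1032.

δ ≈ 0.103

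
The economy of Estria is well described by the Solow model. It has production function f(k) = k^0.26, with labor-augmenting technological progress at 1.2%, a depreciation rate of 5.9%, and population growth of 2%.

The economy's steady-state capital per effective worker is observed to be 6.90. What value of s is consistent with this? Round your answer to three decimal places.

s ≈ 0.380

In steady state, investment equals break-even investment: s·k^α = (n + g + δ)·k.
So s / (n + g + δ) = (k*)^(1−α) = 6.90^0.74 = 4.1759.
Therefore s = 4.1759 × (n + g + δ) = 4.1759 × 0.091 = 0.3800.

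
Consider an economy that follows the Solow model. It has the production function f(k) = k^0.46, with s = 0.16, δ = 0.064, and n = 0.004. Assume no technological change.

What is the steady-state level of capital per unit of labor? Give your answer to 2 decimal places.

k* ≈ 4.88

At the steady state, Δk = 0, so s·k^α = (n + δ)·k.
Rearranging, k^(1−α) = s / (n + δ).
k^0.54 = 0.16 / (0.004 + 0.064) = 0.16 / 0.068 = 2.3529
k* = 2.3529^(1/0.54) ≈ 4.8770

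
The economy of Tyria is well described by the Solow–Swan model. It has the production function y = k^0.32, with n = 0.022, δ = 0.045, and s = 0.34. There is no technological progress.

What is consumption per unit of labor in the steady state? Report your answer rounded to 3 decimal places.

c* ≈ 1.417

Steady state requires s·f(k) = (n + δ)·k, i.e. s·k^α = (n + δ)·k.
Dividing both sides by k: k^(1−α) = s / (n + δ).
k^0.68 = 0.34 / (0.022 + 0.045) = 0.34 / 0.067 = 5.0746
k* = 5.0746^(1/0.68) ≈ 10.8982
y* = (k*)^α = 10.8982^0.32 ≈ 2.1476
c* = (1 − s)·y* = (1 − 0.34) × 2.1476 ≈ 1.4174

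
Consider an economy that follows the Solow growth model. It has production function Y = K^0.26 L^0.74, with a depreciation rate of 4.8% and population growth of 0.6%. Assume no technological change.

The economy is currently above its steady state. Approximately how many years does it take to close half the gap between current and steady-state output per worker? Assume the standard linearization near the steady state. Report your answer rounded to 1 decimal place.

about 17.3 years

Near the steady state the convergence rate is λ = (1 − α)(n + δ).
λ = (1 − 0.26) × 0.054 = 0.74 × 0.054 = 0.03996
Half-life = ln 2 / λ = 0.6931 / 0.03996 ≈ 17.34 years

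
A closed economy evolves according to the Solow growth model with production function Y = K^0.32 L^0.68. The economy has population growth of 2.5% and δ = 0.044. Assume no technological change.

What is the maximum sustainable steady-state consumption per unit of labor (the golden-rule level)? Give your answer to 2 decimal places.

At the golden rule, f'(k) = n + δ, so α·k^(α−1) = n + δ and k_gold = (α/(n + δ))^(1/(1−α)).
k_gold = (0.32/0.069)^(1/0.68) = 4.6377^1.4706 ≈ 9.5470
c_gold = f(k_gold) − (n + δ)·k_gold = 2.0585 − 0.069×9.5470 ≈ 1.3998

c_gold ≈ 1.40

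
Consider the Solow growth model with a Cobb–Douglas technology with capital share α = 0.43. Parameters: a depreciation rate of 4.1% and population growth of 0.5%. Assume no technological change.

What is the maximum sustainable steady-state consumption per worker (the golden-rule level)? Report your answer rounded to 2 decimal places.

At the golden rule, f'(k) = n + δ, so α·k^(α−1) = n + δ and k_gold = (α/(n + δ))^(1/(1−α)).
k_gold = (0.43/0.046)^(1/0.57) = 9.3478^1.7544 ≈ 50.4676
c_gold = f(k_gold) − (n + δ)·k_gold = 5.3988 − 0.046×50.4676 ≈ 3.0773

c_gold ≈ 3.08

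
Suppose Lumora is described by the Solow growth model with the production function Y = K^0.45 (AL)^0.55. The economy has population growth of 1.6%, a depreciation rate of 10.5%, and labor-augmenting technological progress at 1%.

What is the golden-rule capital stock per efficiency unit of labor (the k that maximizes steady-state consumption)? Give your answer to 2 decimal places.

k_gold ≈ 9.43

The golden rule sets f'(k) = n + g + δ, i.e. α·k^(α−1) = n + g + δ.
So k^(1−α) = α / (n + g + δ) = 0.45 / 0.131 = 3.4351.
k_gold = 3.4351^(1/0.55) ≈ 9.4283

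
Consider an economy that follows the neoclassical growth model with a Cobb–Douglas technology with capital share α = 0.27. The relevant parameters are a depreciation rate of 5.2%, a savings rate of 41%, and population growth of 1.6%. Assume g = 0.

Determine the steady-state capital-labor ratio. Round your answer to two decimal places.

Steady state requires s·f(k) = (n + δ)·k, i.e. s·k^α = (n + δ)·k.
Dividing both sides by k: k^(1−α) = s / (n + δ).
k^0.73 = 0.41 / (0.016 + 0.052) = 0.41 / 0.068 = 6.0294
k* = 6.0294^(1/0.73) ≈ 11.7184

k* = 11.72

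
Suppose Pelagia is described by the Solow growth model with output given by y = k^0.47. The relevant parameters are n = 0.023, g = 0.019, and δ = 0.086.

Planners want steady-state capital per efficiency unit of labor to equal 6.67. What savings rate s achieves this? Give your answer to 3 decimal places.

In steady state, investment equals break-even investment: s·k^α = (n + g + δ)·k.
So s / (n + g + δ) = (k*)^(1−α) = 6.67^0.53 = 2.7339.
Therefore s = 2.7339 × (n + g + δ) = 2.7339 × 0.128 = 0.3499.

s ≈ 0.350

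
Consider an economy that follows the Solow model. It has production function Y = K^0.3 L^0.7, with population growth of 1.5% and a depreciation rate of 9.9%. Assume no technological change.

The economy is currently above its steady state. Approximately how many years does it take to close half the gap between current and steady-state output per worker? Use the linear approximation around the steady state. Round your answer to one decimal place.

about 8.7 years

Near the steady state the convergence rate is λ = (1 − α)(n + δ).
λ = (1 − 0.3) × 0.114 = 0.7 × 0.114 = 0.0798
Half-life = ln 2 / λ = 0.6931 / 0.0798 ≈ 8.69 years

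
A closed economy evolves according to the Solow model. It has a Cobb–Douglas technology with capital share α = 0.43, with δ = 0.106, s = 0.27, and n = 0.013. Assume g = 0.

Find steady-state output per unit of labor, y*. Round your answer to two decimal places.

At the steady state, Δk = 0, so s·k^α = (n + δ)·k.
Dividing both sides by k: k^(1−α) = s / (n + δ).
k^0.57 = 0.27 / (0.013 + 0.106) = 0.27 / 0.119 = 2.2689
k* = 2.2689^(1/0.57) ≈ 4.2096
y* = (k*)^α = 4.2096^0.43 ≈ 1.8553

y* ≈ 1.86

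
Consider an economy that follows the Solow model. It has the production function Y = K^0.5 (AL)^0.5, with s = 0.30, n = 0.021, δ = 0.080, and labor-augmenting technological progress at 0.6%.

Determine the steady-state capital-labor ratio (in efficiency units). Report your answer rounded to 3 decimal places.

k* ≈ 7.861

Steady state requires s·f(k) = (n + g + δ)·k, i.e. s·k^α = (n + g + δ)·k.
Rearranging, k^(1−α) = s / (n + g + δ).
k^0.5 = 0.30 / (0.021 + 0.006 + 0.080) = 0.30 / 0.107 = 2.8037
k* = 2.8037^(1/0.5) ≈ 7.8607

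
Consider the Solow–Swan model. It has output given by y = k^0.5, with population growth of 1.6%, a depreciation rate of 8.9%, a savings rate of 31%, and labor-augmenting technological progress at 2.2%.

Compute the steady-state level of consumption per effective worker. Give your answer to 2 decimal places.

c* = 1.68

In steady state, investment equals break-even investment: s·k^α = (n + g + δ)·k.
Dividing both sides by k: k^(1−α) = s / (n + g + δ).
k^0.5 = 0.31 / (0.016 + 0.022 + 0.089) = 0.31 / 0.127 = 2.4409
k* = 2.4409^(1/0.5) ≈ 5.9580
y* = (k*)^α = 5.9580^0.5 ≈ 2.4409
c* = (1 − s)·y* = (1 − 0.31) × 2.4409 ≈ 1.6842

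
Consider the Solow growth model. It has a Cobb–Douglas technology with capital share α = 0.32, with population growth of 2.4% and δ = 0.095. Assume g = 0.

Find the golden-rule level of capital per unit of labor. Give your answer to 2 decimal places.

k_gold ≈ 4.28

The golden rule sets f'(k) = n + δ, i.e. α·k^(α−1) = n + δ.
So k^(1−α) = α / (n + δ) = 0.32 / 0.119 = 2.6891.
k_gold = 2.6891^(1/0.68) ≈ 4.2833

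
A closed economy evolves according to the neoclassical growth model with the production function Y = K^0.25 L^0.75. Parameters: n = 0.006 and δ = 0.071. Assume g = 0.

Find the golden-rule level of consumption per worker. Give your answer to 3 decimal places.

At the golden rule, f'(k) = n + δ, so α·k^(α−1) = n + δ and k_gold = (α/(n + δ))^(1/(1−α)).
k_gold = (0.25/0.077)^(1/0.75) = 3.2468^1.3333 ≈ 4.8075
c_gold = f(k_gold) − (n + δ)·k_gold = 1.4807 − 0.077×4.8075 ≈ 1.1105

c_gold ≈ 1.111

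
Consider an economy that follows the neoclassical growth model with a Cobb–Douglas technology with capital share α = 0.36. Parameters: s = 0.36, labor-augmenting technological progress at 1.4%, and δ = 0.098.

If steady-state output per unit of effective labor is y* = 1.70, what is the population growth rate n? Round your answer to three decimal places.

n ≈ 0.028

At the steady state, Δk = 0, so s·k^α = (n + g + δ)·k.
Since y* = [s/(n + g + δ)]^(α/(1−α)), we have s/(n + g + δ) = (y*)^((1−α)/α) = 1.70^1.7778 = 2.5686.
Therefore n + g + δ = s / 2.5686 = 0.36 / 2.5686 = 0.1402, so n = 0.1402 − 0.112 = 0.0282.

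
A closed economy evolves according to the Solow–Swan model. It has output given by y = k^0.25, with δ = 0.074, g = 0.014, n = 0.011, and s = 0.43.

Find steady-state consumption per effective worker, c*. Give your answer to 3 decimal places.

Steady state requires s·f(k) = (n + g + δ)·k, i.e. s·k^α = (n + g + δ)·k.
Dividing both sides by k: k^(1−α) = s / (n + g + δ).
k^0.75 = 0.43 / (0.011 + 0.014 + 0.074) = 0.43 / 0.099 = 4.3434
k* = 4.3434^(1/0.75) ≈ 7.0866
y* = (k*)^α = 7.0866^0.25 ≈ 1.6316
c* = (1 − s)·y* = (1 − 0.43) × 1.6316 ≈ 0.9300

c* = 0.930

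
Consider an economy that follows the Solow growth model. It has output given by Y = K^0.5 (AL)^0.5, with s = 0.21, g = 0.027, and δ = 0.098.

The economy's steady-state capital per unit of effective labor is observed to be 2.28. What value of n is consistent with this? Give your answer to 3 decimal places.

Steady state requires s·f(k) = (n + g + δ)·k, i.e. s·k^α = (n + g + δ)·k.
So s / (n + g + δ) = (k*)^(1−α) = 2.28^0.5 = 1.5100.
Therefore n + g + δ = s / 1.5100 = 0.21 / 1.5100 = 0.1391, so n = 0.1391 − 0.125 = 0.0141.

n ≈ 0.014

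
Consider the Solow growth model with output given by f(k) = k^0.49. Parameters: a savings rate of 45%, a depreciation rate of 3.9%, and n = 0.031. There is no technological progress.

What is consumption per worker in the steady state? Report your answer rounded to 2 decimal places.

c* = 3.29

In steady state, investment equals break-even investment: s·k^α = (n + δ)·k.
Dividing both sides by k: k^(1−α) = s / (n + δ).
k^0.51 = 0.45 / (0.031 + 0.039) = 0.45 / 0.070 = 6.4286
k* = 6.4286^(1/0.51) ≈ 38.4186
y* = (k*)^α = 38.4186^0.49 ≈ 5.9762
c* = (1 − s)·y* = (1 − 0.45) × 5.9762 ≈ 3.2869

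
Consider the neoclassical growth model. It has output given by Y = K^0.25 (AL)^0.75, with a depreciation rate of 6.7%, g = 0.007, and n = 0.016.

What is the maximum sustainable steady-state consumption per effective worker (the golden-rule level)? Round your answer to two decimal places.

At the golden rule, f'(k) = n + g + δ, so α·k^(α−1) = n + g + δ and k_gold = (α/(n + g + δ))^(1/(1−α)).
k_gold = (0.25/0.090)^(1/0.75) = 2.7778^1.3333 ≈ 3.9047
c_gold = f(k_gold) − (n + g + δ)·k_gold = 1.4057 − 0.090×3.9047 ≈ 1.0543

c_gold ≈ 1.05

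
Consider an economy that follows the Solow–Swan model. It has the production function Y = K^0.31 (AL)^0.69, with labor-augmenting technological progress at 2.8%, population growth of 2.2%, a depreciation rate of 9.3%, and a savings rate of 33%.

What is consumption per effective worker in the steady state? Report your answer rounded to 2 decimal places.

c* ≈ 0.98

In steady state, investment equals break-even investment: s·k^α = (n + g + δ)·k.
Dividing both sides by k: k^(1−α) = s / (n + g + δ).
k^0.69 = 0.33 / (0.022 + 0.028 + 0.093) = 0.33 / 0.143 = 2.3077
k* = 2.3077^(1/0.69) ≈ 3.3601
y* = (k*)^α = 3.3601^0.31 ≈ 1.4560
c* = (1 − s)·y* = (1 − 0.33) × 1.4560 ≈ 0.9755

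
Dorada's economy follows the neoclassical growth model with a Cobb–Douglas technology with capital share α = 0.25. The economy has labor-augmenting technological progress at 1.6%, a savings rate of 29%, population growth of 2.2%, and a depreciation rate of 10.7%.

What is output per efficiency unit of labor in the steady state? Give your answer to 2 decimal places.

y* ≈ 1.26

In steady state, investment equals break-even investment: s·k^α = (n + g + δ)·k.
Rearranging, k^(1−α) = s / (n + g + δ).
k^0.75 = 0.29 / (0.022 + 0.016 + 0.107) = 0.29 / 0.145 = 2.0000
k* = 2.0000^(1/0.75) ≈ 2.5198
y* = (k*)^α = 2.5198^0.25 ≈ 1.2599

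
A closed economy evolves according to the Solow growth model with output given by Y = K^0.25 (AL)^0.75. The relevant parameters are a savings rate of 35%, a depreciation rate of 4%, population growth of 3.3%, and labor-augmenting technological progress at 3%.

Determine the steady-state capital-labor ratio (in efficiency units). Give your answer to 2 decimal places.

k* = 5.11

In steady state, investment equals break-even investment: s·k^α = (n + g + δ)·k.
Dividing both sides by k: k^(1−α) = s / (n + g + δ).
k^0.75 = 0.35 / (0.033 + 0.030 + 0.040) = 0.35 / 0.103 = 3.3981
k* = 3.3981^(1/0.75) ≈ 5.1088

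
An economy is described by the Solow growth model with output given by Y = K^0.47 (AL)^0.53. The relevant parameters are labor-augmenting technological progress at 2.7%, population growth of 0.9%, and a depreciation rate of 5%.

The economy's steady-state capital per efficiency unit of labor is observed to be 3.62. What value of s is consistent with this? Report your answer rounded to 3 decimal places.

s ≈ 0.170

At the steady state, Δk = 0, so s·k^α = (n + g + δ)·k.
So s / (n + g + δ) = (k*)^(1−α) = 3.62^0.53 = 1.9775.
Therefore s = 1.9775 × (n + g + δ) = 1.9775 × 0.086 = 0.1701.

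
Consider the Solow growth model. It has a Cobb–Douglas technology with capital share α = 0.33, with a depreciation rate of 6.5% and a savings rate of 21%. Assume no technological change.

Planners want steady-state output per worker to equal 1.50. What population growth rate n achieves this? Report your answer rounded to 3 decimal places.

n ≈ 0.027

In steady state, investment equals break-even investment: s·k^α = (n + δ)·k.
Since y* = [s/(n + δ)]^(α/(1−α)), we have s/(n + δ) = (y*)^((1−α)/α) = 1.50^2.0303 = 2.2778.
Therefore n + δ = s / 2.2778 = 0.21 / 2.2778 = 0.0922, so n = 0.0922 − 0.065 = 0.0272.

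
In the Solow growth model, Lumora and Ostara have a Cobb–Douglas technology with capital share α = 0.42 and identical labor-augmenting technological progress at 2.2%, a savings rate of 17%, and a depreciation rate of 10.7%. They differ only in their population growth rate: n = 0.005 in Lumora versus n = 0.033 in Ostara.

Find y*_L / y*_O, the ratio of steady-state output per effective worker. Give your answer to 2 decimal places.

y*_L / y*_O ≈ 1.15

Steady-state y* = [s/(n + g + δ)]^(α/(1−α)), so the ratio is [ (s_L/(n + g + δ)_L) / (s_O/(n + g + δ)_O) ]^0.7241.
s_L/(n + g + δ)_L = 0.17/0.134 = 1.2687; s_O/(n + g + δ)_O = 0.17/0.162 = 1.0494.
Ratio = (1.2687/1.0494)^0.7241 = 1.2090^0.7241 ≈ 1.1473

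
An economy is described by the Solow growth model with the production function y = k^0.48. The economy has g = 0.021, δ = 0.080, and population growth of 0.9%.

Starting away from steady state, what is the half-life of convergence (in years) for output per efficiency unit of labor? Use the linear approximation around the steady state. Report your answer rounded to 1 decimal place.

about 12.1 years

Near the steady state the convergence rate is λ = (1 − α)(n + g + δ).
λ = (1 − 0.48) × 0.110 = 0.52 × 0.110 = 0.0572
Half-life = ln 2 / λ = 0.6931 / 0.0572 ≈ 12.12 years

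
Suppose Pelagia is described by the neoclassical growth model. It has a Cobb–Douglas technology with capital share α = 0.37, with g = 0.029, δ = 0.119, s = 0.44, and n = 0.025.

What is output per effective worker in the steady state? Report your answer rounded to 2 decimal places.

y* = 1.73

At the steady state, Δk = 0, so s·k^α = (n + g + δ)·k.
Dividing both sides by k: k^(1−α) = s / (n + g + δ).
k^0.63 = 0.44 / (0.025 + 0.029 + 0.119) = 0.44 / 0.173 = 2.5434
k* = 2.5434^(1/0.63) ≈ 4.4006
y* = (k*)^α = 4.4006^0.37 ≈ 1.7302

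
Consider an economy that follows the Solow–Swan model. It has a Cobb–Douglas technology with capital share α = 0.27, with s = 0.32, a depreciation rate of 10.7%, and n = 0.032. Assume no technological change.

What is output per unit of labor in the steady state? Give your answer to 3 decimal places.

Steady state requires s·f(k) = (n + δ)·k, i.e. s·k^α = (n + δ)·k.
Rearranging, k^(1−α) = s / (n + δ).
k^0.73 = 0.32 / (0.032 + 0.107) = 0.32 / 0.139 = 2.3022
k* = 2.3022^(1/0.73) ≈ 3.1339
y* = (k*)^α = 3.1339^0.27 ≈ 1.3613

y* = 1.361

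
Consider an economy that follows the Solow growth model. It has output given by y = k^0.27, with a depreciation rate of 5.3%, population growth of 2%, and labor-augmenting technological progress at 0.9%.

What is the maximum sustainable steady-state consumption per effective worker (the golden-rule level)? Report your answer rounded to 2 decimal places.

c_gold ≈ 1.13

At the golden rule, f'(k) = n + g + δ, so α·k^(α−1) = n + g + δ and k_gold = (α/(n + g + δ))^(1/(1−α)).
k_gold = (0.27/0.082)^(1/0.73) = 3.2927^1.3699 ≈ 5.1168
c_gold = f(k_gold) − (n + g + δ)·k_gold = 1.5539 − 0.082×5.1168 ≈ 1.1343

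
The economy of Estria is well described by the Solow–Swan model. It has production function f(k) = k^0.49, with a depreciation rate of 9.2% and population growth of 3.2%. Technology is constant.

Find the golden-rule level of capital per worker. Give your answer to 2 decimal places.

The golden rule sets f'(k) = n + δ, i.e. α·k^(α−1) = n + δ.
So k^(1−α) = α / (n + δ) = 0.49 / 0.124 = 3.9516.
k_gold = 3.9516^(1/0.51) ≈ 14.7960

k_gold ≈ 14.80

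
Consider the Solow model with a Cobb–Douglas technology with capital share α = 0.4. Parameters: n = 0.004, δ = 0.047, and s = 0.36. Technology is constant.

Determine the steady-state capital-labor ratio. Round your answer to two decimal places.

k* = 25.97

Steady state requires s·f(k) = (n + δ)·k, i.e. s·k^α = (n + δ)·k.
Dividing both sides by k: k^(1−α) = s / (n + δ).
k^0.6 = 0.36 / (0.004 + 0.047) = 0.36 / 0.051 = 7.0588
k* = 7.0588^(1/0.6) ≈ 25.9748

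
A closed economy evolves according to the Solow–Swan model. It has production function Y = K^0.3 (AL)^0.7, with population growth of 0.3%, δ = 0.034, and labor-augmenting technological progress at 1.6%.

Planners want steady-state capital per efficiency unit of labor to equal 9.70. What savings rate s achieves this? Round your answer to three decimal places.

s ≈ 0.260

In steady state, investment equals break-even investment: s·k^α = (n + g + δ)·k.
So s / (n + g + δ) = (k*)^(1−α) = 9.70^0.7 = 4.9061.
Therefore s = 4.9061 × (n + g + δ) = 4.9061 × 0.053 = 0.2600.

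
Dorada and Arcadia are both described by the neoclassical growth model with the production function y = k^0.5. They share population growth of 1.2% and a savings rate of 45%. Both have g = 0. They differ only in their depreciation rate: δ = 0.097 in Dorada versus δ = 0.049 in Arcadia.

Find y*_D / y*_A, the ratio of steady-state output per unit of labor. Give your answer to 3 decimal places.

ratio ≈ 0.560

Steady-state y* = [s/(n + δ)]^(α/(1−α)), so the ratio is [ (s_D/(n + δ)_D) / (s_A/(n + δ)_A) ]^1.
s_D/(n + δ)_D = 0.45/0.109 = 4.1284; s_A/(n + δ)_A = 0.45/0.061 = 7.3770.
Ratio = (4.1284/7.3770)^1 = 0.5596^1 ≈ 0.5596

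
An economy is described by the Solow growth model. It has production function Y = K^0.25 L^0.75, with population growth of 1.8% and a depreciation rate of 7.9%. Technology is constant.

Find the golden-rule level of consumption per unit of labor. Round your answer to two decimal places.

c_gold ≈ 1.03

At the golden rule, f'(k) = n + δ, so α·k^(α−1) = n + δ and k_gold = (α/(n + δ))^(1/(1−α)).
k_gold = (0.25/0.097)^(1/0.75) = 2.5773^1.3333 ≈ 3.5335
c_gold = f(k_gold) − (n + δ)·k_gold = 1.3710 − 0.097×3.5335 ≈ 1.0283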